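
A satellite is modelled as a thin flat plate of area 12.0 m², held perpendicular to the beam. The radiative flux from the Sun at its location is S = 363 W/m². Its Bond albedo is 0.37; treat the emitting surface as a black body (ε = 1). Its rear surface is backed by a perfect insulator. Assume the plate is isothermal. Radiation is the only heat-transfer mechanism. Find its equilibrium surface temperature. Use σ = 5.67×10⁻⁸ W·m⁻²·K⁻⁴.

At equilibrium, absorbed power = emitted power.
Absorbing cross-section = A = 12.00 m²; emitting surface = A = 12.00 m² (ratio 1).
(1−a)S·A_cross = εσ·A_surf·T⁴  ⇒  T⁴ = (1−a)S/(1σ).
T⁴ = 0.630·363/(1·5.67×10⁻⁸) = 4.033×10⁹ K⁴.
T = (4.033×10⁹)^(1/4).

T ≈ 252 K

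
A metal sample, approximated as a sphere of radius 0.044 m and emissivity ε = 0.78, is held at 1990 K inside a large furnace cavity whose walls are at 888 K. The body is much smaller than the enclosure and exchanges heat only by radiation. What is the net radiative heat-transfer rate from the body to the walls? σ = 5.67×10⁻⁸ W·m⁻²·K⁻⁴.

For a small grey body in a large enclosure: P_net = εσA(T_body⁴ − T_wall⁴).
A = 4πr² = 0.02433 m²; T_body⁴ − T_wall⁴ = 1.568×10¹³ − 6.218×10¹¹ = 1.506×10¹³ K⁴.
|P_net| = 0.78·5.67×10⁻⁸·0.02433·1.506×10¹³.

P_net ≈ 16200 W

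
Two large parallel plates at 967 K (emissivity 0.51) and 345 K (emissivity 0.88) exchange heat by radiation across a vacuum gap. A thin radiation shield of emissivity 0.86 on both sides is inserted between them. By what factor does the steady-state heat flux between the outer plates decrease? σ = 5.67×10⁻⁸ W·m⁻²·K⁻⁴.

Without shield: q₀ = σΔ(T⁴)/(1/ε₁+1/ε₂−1) with denominator 2.097.
With shield the two gaps are in series; the resistances add: (1/ε₁+1/ε_s−1)+(1/ε_s+1/ε₂−1) = 2.124+1.299 = 3.423.
Heat-flux ratio q₀/q = 3.423/2.097.

factor ≈ 1.63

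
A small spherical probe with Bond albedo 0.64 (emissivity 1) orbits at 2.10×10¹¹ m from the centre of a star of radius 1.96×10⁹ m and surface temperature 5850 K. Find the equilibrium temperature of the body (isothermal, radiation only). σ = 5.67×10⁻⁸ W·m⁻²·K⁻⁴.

The star's surface emits σT_*⁴; at distance d the flux is S = σT_*⁴(R_*/d)².
S = 5.67×10⁻⁸·(5850)⁴·(1.96×10⁹/2.10×10¹¹)² = 5785 W/m².
For an isothermal sphere T⁴ = (1−a)S/(4σ) = 9.182×10⁹ K⁴.

T ≈ 310 K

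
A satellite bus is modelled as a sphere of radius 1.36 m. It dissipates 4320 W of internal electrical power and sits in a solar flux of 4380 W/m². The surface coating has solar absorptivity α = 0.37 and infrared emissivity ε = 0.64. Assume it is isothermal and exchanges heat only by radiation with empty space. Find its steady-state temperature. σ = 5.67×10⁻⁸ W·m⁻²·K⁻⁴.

T ≈ 357 K

At steady state, absorbed solar power + internal power = radiated power.
Absorbed: α·S·A_cross = 0.37·4380·5.811 = 9417 W (cross-section πr²).
Total input = 9417 + 4320 = 13740 W.
Radiated: εσ·A_surf·T⁴ with A_surf = 4πr² = 23.24 m².
T⁴ = 13740/(0.64·5.67×10⁻⁸·23.24) = 1.629×10¹⁰ K⁴.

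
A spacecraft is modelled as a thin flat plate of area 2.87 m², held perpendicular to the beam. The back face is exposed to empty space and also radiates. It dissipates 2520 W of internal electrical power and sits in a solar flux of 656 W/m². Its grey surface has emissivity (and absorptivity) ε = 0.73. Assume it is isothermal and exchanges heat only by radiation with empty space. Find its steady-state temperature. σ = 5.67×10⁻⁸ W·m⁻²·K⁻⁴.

T ≈ 358 K

At steady state, absorbed solar power + internal power = radiated power.
Absorbed: α·S·A_cross = 0.73·656·2.870 = 1374 W (cross-section A).
Total input = 1374 + 2520 = 3894 W.
Radiated: εσ·A_surf·T⁴ with A_surf = 2A = 5.740 m².
T⁴ = 3894/(0.73·5.67×10⁻⁸·5.740) = 1.639×10¹⁰ K⁴.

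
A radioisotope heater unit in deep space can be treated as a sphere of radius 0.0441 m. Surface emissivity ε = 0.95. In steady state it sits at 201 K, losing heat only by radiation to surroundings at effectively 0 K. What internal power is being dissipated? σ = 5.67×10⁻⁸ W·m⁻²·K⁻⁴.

P ≈ 2.15 W

Steady state: P = εσA T⁴.
A = 4πr² = 0.02444 m²; T⁴ = (201)⁴ = 1.632×10⁹ K⁴.
P = 0.95 × 5.67×10⁻⁸ × 0.02444 × 1.632×10⁹.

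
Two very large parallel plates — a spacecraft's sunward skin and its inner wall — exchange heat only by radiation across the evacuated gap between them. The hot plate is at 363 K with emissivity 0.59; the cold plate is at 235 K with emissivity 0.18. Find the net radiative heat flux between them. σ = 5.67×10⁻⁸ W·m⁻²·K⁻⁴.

For two infinite grey parallel plates, q = σ(T₁⁴ − T₂⁴)/(1/ε₁ + 1/ε₂ − 1).
T₁⁴ − T₂⁴ = 1.736×10¹⁰ − 3.050×10⁹ = 1.431×10¹⁰ K⁴.
1/ε₁ + 1/ε₂ − 1 = 1.695 + 5.556 − 1 = 6.250.
q = 5.67×10⁻⁸ × 1.431×10¹⁰ / 6.250.

q ≈ 130 W/m²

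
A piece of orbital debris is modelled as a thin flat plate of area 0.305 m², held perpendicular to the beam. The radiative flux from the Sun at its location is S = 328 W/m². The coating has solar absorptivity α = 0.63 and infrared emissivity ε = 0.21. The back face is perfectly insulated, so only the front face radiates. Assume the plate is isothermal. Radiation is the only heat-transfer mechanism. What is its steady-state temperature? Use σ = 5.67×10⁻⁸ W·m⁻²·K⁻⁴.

At equilibrium, absorbed power = emitted power.
Absorbing cross-section = A = 0.3050 m²; emitting surface = A = 0.3050 m² (ratio 1).
αS·A_cross = εσ·A_surf·T⁴  ⇒  T⁴ = αS/(ε·1σ).
T⁴ = 0.630·328/(0.21·1·5.67×10⁻⁸) = 1.735×10¹⁰ K⁴.
T = (1.735×10¹⁰)^(1/4).

T ≈ 363 K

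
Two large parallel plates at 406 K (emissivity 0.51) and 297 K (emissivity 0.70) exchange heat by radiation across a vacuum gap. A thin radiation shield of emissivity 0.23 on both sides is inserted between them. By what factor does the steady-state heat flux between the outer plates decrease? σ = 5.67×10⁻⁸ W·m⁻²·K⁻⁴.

factor ≈ 4.22

Without shield: q₀ = σΔ(T⁴)/(1/ε₁+1/ε₂−1) with denominator 2.389.
With shield the two gaps are in series; the resistances add: (1/ε₁+1/ε_s−1)+(1/ε_s+1/ε₂−1) = 5.309+4.776 = 10.09.
Heat-flux ratio q₀/q = 10.09/2.389.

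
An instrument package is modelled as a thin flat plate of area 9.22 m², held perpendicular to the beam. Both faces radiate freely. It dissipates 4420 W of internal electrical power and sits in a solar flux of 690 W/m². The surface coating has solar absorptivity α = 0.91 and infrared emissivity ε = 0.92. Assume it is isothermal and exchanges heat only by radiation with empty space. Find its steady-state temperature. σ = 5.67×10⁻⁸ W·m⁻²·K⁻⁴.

T ≈ 321 K

At steady state, absorbed solar power + internal power = radiated power.
Absorbed: α·S·A_cross = 0.91·690·9.220 = 5789 W (cross-section A).
Total input = 5789 + 4420 = 10210 W.
Radiated: εσ·A_surf·T⁴ with A_surf = 2A = 18.44 m².
T⁴ = 10210/(0.92·5.67×10⁻⁸·18.44) = 1.061×10¹⁰ K⁴.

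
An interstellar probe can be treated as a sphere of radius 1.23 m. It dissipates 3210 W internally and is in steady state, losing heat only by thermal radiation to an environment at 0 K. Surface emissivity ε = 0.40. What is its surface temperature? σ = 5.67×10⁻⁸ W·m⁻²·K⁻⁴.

T ≈ 294 K

Steady state: internal power = radiated power, P = εσA T⁴.
Radiating area A = 4πr² = 19.01 m².
T⁴ = P/(εσA) = 3210/(0.40·5.67×10⁻⁸·19.01) = 7.445×10⁹ K⁴.
T = (7.445×10⁹)^(1/4).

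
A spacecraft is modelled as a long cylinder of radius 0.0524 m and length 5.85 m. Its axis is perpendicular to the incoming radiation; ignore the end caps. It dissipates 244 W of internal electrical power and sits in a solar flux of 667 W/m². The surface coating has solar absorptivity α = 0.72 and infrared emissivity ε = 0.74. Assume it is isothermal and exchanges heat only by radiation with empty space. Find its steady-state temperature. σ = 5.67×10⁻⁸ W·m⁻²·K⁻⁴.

T ≈ 286 K

At steady state, absorbed solar power + internal power = radiated power.
Absorbed: α·S·A_cross = 0.72·667·0.6131 = 294.4 W (cross-section 2rL).
Total input = 294.4 + 244 = 538.4 W.
Radiated: εσ·A_surf·T⁴ with A_surf = 2πrL = 1.926 m².
T⁴ = 538.4/(0.74·5.67×10⁻⁸·1.926) = 6.663×10⁹ K⁴.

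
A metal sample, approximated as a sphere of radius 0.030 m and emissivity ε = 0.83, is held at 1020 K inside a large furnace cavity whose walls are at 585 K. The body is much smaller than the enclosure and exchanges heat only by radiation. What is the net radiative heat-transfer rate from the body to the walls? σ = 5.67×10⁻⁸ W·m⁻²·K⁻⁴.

For a small grey body in a large enclosure: P_net = εσA(T_body⁴ − T_wall⁴).
A = 4πr² = 0.01131 m²; T_body⁴ − T_wall⁴ = 1.082×10¹² − 1.171×10¹¹ = 9.653×10¹¹ K⁴.
|P_net| = 0.83·5.67×10⁻⁸·0.01131·9.653×10¹¹.

P_net ≈ 514 W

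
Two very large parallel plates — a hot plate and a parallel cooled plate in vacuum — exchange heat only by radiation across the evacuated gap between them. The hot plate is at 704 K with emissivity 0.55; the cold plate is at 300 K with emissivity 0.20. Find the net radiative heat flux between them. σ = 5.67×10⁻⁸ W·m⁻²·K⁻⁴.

q ≈ 2310 W/m²

For two infinite grey parallel plates, q = σ(T₁⁴ − T₂⁴)/(1/ε₁ + 1/ε₂ − 1).
T₁⁴ − T₂⁴ = 2.456×10¹¹ − 8.100×10⁹ = 2.375×10¹¹ K⁴.
1/ε₁ + 1/ε₂ − 1 = 1.818 + 5.000 − 1 = 5.818.
q = 5.67×10⁻⁸ × 2.375×10¹¹ / 5.818.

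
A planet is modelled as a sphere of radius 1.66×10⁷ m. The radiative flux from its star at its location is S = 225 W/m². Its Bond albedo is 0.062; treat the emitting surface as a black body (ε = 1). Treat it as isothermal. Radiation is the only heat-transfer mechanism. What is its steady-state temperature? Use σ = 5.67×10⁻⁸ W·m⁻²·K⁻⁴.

At equilibrium, absorbed power = emitted power.
Absorbing cross-section = πr² = 8.657×10¹⁴ m²; emitting surface = 4πr² = 3.463×10¹⁵ m² (ratio 4).
(1−a)S·A_cross = εσ·A_surf·T⁴  ⇒  T⁴ = (1−a)S/(4σ).
T⁴ = 0.938·225/(4·5.67×10⁻⁸) = 9.306×10⁸ K⁴.
T = (9.306×10⁸)^(1/4).

T ≈ 175 K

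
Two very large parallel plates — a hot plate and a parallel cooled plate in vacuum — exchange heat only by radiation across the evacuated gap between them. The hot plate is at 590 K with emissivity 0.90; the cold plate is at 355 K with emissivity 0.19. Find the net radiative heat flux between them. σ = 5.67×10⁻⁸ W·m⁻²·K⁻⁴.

For two infinite grey parallel plates, q = σ(T₁⁴ − T₂⁴)/(1/ε₁ + 1/ε₂ − 1).
T₁⁴ − T₂⁴ = 1.212×10¹¹ − 1.588×10¹⁰ = 1.053×10¹¹ K⁴.
1/ε₁ + 1/ε₂ − 1 = 1.111 + 5.263 − 1 = 5.374.
q = 5.67×10⁻⁸ × 1.053×10¹¹ / 5.374.

q ≈ 1110 W/m²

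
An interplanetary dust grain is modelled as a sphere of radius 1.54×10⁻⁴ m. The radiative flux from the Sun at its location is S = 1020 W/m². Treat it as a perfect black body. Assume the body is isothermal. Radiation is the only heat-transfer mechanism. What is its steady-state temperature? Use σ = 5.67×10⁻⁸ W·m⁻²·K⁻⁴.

T ≈ 259 K

At equilibrium, absorbed power = emitted power.
Absorbing cross-section = πr² = 7.451×10⁻⁸ m²; emitting surface = 4πr² = 2.980×10⁻⁷ m² (ratio 4).
S·A_cross = εσ·A_surf·T⁴  ⇒  T⁴ = S/(4σ).
T⁴ = 1.00·1020/(4·5.67×10⁻⁸) = 4.497×10⁹ K⁴.
T = (4.497×10⁹)^(1/4).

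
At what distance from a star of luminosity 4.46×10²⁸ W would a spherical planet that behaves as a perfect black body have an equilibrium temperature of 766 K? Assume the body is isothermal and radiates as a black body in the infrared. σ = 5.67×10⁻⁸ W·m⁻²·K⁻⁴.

For an isothermal black-emitting sphere, (1−a)S·πr² = σ·4πr²·T⁴ ⇒ S = 4σT⁴/(1−a).
S = 4·5.67×10⁻⁸·(766)⁴/1.00 = 78080 W/m².
Flux falls as S = L/(4πd²), so d = √(L/(4πS)) = √(4.46×10²⁸/(4π·78080)).

d ≈ 2.13×10¹¹ m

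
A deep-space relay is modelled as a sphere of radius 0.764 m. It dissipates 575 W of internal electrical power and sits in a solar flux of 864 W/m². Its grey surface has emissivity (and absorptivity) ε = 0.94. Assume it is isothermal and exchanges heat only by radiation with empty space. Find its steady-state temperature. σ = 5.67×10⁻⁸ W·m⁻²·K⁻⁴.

T ≈ 270 K

At steady state, absorbed solar power + internal power = radiated power.
Absorbed: α·S·A_cross = 0.94·864·1.834 = 1489 W (cross-section πr²).
Total input = 1489 + 575 = 2064 W.
Radiated: εσ·A_surf·T⁴ with A_surf = 4πr² = 7.335 m².
T⁴ = 2064/(0.94·5.67×10⁻⁸·7.335) = 5.280×10⁹ K⁴.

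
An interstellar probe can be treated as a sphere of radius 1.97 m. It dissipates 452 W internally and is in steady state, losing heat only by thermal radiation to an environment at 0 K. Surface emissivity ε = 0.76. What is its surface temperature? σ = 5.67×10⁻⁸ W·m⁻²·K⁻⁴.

Steady state: internal power = radiated power, P = εσA T⁴.
Radiating area A = 4πr² = 48.77 m².
T⁴ = P/(εσA) = 452/(0.76·5.67×10⁻⁸·48.77) = 2.151×10⁸ K⁴.
T = (2.151×10⁸)^(1/4).

T ≈ 121 K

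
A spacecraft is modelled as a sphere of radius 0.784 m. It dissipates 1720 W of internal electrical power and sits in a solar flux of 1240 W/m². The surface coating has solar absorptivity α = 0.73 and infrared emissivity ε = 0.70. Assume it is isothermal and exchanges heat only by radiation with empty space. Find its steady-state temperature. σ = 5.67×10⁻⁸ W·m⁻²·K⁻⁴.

At steady state, absorbed solar power + internal power = radiated power.
Absorbed: α·S·A_cross = 0.73·1240·1.931 = 1748 W (cross-section πr²).
Total input = 1748 + 1720 = 3468 W.
Radiated: εσ·A_surf·T⁴ with A_surf = 4πr² = 7.724 m².
T⁴ = 3468/(0.70·5.67×10⁻⁸·7.724) = 1.131×10¹⁰ K⁴.

T ≈ 326 K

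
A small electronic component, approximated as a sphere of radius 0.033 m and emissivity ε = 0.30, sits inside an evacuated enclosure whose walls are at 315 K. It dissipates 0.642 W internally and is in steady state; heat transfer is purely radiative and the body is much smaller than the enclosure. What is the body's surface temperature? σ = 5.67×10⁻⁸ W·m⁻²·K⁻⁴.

For a small grey body in a large enclosure, net radiated power = εσA(T⁴ − T_w⁴).
Steady state: P = εσA(T⁴ − T_w⁴) with A = 4πr² = 0.01368 m².
T⁴ = P/(εσA) + T_w⁴ = 0.642/(0.30·5.67×10⁻⁸·0.01368) + (315)⁴
    = 2.758×10⁹ + 9.846×10⁹ = 1.260×10¹⁰ K⁴.

T ≈ 335 K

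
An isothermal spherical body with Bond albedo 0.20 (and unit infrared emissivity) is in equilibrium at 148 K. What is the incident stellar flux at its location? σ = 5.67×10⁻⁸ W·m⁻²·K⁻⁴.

S ≈ 136 W/m²

(1−a)S·πr² = σ·4πr²·T⁴ ⇒ S = 4σT⁴/(1−a).
S = 4·5.67×10⁻⁸·4.798×10⁸/0.800.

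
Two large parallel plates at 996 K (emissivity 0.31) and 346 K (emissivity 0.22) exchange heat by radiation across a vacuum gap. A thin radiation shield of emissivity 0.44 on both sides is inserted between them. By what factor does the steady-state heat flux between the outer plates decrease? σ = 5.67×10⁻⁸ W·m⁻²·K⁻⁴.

Without shield: q₀ = σΔ(T⁴)/(1/ε₁+1/ε₂−1) with denominator 6.771.
With shield the two gaps are in series; the resistances add: (1/ε₁+1/ε_s−1)+(1/ε_s+1/ε₂−1) = 4.499+5.818 = 10.32.
Heat-flux ratio q₀/q = 10.32/6.771.

factor ≈ 1.52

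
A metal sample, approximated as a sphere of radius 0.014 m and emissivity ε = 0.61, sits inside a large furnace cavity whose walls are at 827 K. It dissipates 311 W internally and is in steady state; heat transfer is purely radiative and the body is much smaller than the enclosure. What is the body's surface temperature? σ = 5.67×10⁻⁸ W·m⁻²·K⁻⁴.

T ≈ 1420 K

For a small grey body in a large enclosure, net radiated power = εσA(T⁴ − T_w⁴).
Steady state: P = εσA(T⁴ − T_w⁴) with A = 4πr² = 0.002463 m².
T⁴ = P/(εσA) + T_w⁴ = 311/(0.61·5.67×10⁻⁸·0.002463) + (827)⁴
    = 3.651×10¹² + 4.678×10¹¹ = 4.119×10¹² K⁴.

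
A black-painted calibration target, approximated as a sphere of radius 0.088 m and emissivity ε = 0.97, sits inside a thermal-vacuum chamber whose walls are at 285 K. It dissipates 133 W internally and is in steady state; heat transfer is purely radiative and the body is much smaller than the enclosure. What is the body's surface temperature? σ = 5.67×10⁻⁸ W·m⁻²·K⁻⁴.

For a small grey body in a large enclosure, net radiated power = εσA(T⁴ − T_w⁴).
Steady state: P = εσA(T⁴ − T_w⁴) with A = 4πr² = 0.09731 m².
T⁴ = P/(εσA) + T_w⁴ = 133/(0.97·5.67×10⁻⁸·0.09731) + (285)⁴
    = 2.485×10¹⁰ + 6.598×10⁹ = 3.145×10¹⁰ K⁴.

T ≈ 421 K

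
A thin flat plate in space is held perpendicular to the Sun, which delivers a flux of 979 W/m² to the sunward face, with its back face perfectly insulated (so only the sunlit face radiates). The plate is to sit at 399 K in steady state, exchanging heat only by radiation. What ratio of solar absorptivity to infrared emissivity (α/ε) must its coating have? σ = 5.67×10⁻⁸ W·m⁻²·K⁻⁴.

α/ε ≈ 1.47

Balance: αS·A = εσ·1A·T⁴ ⇒ α/ε = σT⁴/S.
α/ε = 5.67×10⁻⁸·(399)⁴/979 = 5.67×10⁻⁸·2.534×10¹⁰/979.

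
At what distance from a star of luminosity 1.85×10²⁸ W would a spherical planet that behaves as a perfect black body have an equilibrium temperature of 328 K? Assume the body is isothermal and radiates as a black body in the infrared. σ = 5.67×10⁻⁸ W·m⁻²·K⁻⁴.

d ≈ 7.49×10¹¹ m

For an isothermal black-emitting sphere, (1−a)S·πr² = σ·4πr²·T⁴ ⇒ S = 4σT⁴/(1−a).
S = 4·5.67×10⁻⁸·(328)⁴/1.00 = 2625 W/m².
Flux falls as S = L/(4πd²), so d = √(L/(4πS)) = √(1.85×10²⁸/(4π·2625)).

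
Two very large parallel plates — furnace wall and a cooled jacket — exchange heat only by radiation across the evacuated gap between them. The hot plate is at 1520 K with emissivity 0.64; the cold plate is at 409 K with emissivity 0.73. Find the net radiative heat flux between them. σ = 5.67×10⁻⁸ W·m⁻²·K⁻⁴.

For two infinite grey parallel plates, q = σ(T₁⁴ − T₂⁴)/(1/ε₁ + 1/ε₂ − 1).
T₁⁴ − T₂⁴ = 5.338×10¹² − 2.798×10¹⁰ = 5.310×10¹² K⁴.
1/ε₁ + 1/ε₂ − 1 = 1.562 + 1.370 − 1 = 1.932.
q = 5.67×10⁻⁸ × 5.310×10¹² / 1.932.

q ≈ 1.56×10⁵ W/m²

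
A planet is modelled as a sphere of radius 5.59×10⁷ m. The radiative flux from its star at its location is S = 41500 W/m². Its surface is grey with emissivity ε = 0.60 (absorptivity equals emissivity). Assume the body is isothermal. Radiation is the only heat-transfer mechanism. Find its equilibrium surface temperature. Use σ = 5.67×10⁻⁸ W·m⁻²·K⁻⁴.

At equilibrium, absorbed power = emitted power.
Absorbing cross-section = πr² = 9.817×10¹⁵ m²; emitting surface = 4πr² = 3.927×10¹⁶ m² (ratio 4).
εS·A_cross = εσ·A_surf·T⁴  ⇒  T⁴ = S/(4σ)   (ε cancels).
T⁴ = 41500/(4·5.67×10⁻⁸) = 1.830×10¹¹ K⁴.
T = (1.830×10¹¹)^(1/4).

T ≈ 654 K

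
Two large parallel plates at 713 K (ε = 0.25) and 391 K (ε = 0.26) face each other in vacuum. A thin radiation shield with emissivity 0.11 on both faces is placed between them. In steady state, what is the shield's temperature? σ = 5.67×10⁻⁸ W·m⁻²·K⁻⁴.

T_s ≈ 612 K

In steady state the net flux on the hot side equals that on the cold side.
σ(T₁⁴−T_s⁴)/D₁ = σ(T_s⁴−T₂⁴)/D₂, with D₁ = 1/ε₁+1/ε_s−1 = 12.09, D₂ = 1/ε_s+1/ε₂−1 = 11.94.
Solve for T_s⁴: T_s⁴ = (D₂·T₁⁴ + D₁·T₂⁴)/(D₁+D₂) = 1.402×10¹¹ K⁴.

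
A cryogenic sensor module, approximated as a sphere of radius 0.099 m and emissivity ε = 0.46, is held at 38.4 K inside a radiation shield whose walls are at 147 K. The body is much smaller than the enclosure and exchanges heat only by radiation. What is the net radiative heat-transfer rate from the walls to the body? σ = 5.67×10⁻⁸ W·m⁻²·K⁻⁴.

For a small grey body in a large enclosure: P_net = εσA(T_body⁴ − T_wall⁴).
A = 4πr² = 0.1232 m²; T_body⁴ − T_wall⁴ = 2.174×10⁶ − 4.669×10⁸ = -4.648×10⁸ K⁴.
|P_net| = 0.46·5.67×10⁻⁸·0.1232·4.648×10⁸.

P_net ≈ 1.49 W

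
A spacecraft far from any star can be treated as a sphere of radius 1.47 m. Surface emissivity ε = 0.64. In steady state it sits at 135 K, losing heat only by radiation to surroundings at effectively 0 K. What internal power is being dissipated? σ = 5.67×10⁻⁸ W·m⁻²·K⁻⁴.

P ≈ 327 W

Steady state: P = εσA T⁴.
A = 4πr² = 27.15 m²; T⁴ = (135)⁴ = 3.322×10⁸ K⁴.
P = 0.64 × 5.67×10⁻⁸ × 27.15 × 3.322×10⁸.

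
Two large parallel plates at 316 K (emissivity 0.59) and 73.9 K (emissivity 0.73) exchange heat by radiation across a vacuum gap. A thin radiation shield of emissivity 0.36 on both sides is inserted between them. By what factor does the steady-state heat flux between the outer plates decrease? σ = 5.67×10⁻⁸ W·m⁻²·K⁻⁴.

factor ≈ 3.21

Without shield: q₀ = σΔ(T⁴)/(1/ε₁+1/ε₂−1) with denominator 2.065.
With shield the two gaps are in series; the resistances add: (1/ε₁+1/ε_s−1)+(1/ε_s+1/ε₂−1) = 3.473+3.148 = 6.620.
Heat-flux ratio q₀/q = 6.620/2.065.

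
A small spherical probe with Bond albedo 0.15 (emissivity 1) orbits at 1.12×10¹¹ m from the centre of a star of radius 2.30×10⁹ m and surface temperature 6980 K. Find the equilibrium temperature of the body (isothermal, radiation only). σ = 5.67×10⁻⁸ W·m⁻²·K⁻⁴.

T ≈ 679 K

The star's surface emits σT_*⁴; at distance d the flux is S = σT_*⁴(R_*/d)².
S = 5.67×10⁻⁸·(6980)⁴·(2.30×10⁹/1.12×10¹¹)² = 56760 W/m².
For an isothermal sphere T⁴ = (1−a)S/(4σ) = 2.127×10¹¹ K⁴.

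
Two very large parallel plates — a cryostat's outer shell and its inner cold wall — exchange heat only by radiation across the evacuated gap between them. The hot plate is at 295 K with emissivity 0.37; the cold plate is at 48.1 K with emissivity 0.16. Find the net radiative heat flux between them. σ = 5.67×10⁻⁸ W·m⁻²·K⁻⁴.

q ≈ 54.0 W/m²

For two infinite grey parallel plates, q = σ(T₁⁴ − T₂⁴)/(1/ε₁ + 1/ε₂ − 1).
T₁⁴ − T₂⁴ = 7.573×10⁹ − 5.353×10⁶ = 7.568×10⁹ K⁴.
1/ε₁ + 1/ε₂ − 1 = 2.703 + 6.250 − 1 = 7.953.
q = 5.67×10⁻⁸ × 7.568×10⁹ / 7.953.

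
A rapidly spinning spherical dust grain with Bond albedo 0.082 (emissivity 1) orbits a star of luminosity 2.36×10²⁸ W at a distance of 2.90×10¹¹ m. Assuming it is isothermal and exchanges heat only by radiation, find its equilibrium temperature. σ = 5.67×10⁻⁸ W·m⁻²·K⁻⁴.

First find the stellar flux at distance d: S = L/(4πd²) = 2.36×10²⁸/(4π·(2.90×10¹¹)²) = 22330 W/m².
For an isothermal sphere, absorbed (1−a)S·πr² = emitted σ·4πr²·T⁴, so T⁴ = (1−a)S/(4σ).
T⁴ = 0.918·22330/(4·5.67×10⁻⁸) = 9.039×10¹⁰ K⁴.

T ≈ 548 K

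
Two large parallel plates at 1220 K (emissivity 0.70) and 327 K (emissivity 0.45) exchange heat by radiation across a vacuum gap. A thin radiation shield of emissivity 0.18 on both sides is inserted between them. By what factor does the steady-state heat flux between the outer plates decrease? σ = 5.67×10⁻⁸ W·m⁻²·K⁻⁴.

factor ≈ 4.81

Without shield: q₀ = σΔ(T⁴)/(1/ε₁+1/ε₂−1) with denominator 2.651.
With shield the two gaps are in series; the resistances add: (1/ε₁+1/ε_s−1)+(1/ε_s+1/ε₂−1) = 5.984+6.778 = 12.76.
Heat-flux ratio q₀/q = 12.76/2.651.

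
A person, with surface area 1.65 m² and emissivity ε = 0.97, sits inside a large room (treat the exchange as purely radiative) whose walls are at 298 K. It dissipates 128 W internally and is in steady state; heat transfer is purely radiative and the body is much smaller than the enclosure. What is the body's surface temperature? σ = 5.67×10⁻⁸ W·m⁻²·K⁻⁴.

For a small grey body in a large enclosure, net radiated power = εσA(T⁴ − T_w⁴).
Steady state: P = εσA(T⁴ − T_w⁴) with A = 1.65 m².
T⁴ = P/(εσA) + T_w⁴ = 128/(0.97·5.67×10⁻⁸·1.650) + (298)⁴
    = 1.410×10⁹ + 7.886×10⁹ = 9.297×10⁹ K⁴.

T ≈ 311 K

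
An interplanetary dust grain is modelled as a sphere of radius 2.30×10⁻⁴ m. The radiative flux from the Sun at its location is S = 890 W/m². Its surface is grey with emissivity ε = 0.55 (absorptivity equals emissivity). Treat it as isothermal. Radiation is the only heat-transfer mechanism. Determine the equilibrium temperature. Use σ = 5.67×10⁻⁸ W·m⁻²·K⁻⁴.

T ≈ 250 K

At equilibrium, absorbed power = emitted power.
Absorbing cross-section = πr² = 1.662×10⁻⁷ m²; emitting surface = 4πr² = 6.648×10⁻⁷ m² (ratio 4).
εS·A_cross = εσ·A_surf·T⁴  ⇒  T⁴ = S/(4σ)   (ε cancels).
T⁴ = 890/(4·5.67×10⁻⁸) = 3.924×10⁹ K⁴.
T = (3.924×10⁹)^(1/4).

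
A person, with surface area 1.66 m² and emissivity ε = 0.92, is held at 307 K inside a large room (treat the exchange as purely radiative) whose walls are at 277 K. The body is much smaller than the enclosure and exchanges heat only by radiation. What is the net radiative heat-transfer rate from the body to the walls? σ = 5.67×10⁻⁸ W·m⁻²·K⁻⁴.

For a small grey body in a large enclosure: P_net = εσA(T_body⁴ − T_wall⁴).
A = 1.66 m²; T_body⁴ − T_wall⁴ = 8.883×10⁹ − 5.887×10⁹ = 2.996×10⁹ K⁴.
|P_net| = 0.92·5.67×10⁻⁸·1.660·2.996×10⁹.

P_net ≈ 259 W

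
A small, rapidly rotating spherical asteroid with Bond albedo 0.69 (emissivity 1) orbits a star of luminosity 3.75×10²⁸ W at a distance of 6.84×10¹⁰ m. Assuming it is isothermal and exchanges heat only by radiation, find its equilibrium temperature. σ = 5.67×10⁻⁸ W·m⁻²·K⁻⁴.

First find the stellar flux at distance d: S = L/(4πd²) = 3.75×10²⁸/(4π·(6.84×10¹⁰)²) = 6.378×10⁵ W/m².
For an isothermal sphere, absorbed (1−a)S·πr² = emitted σ·4πr²·T⁴, so T⁴ = (1−a)S/(4σ).
T⁴ = 0.310·6.378×10⁵/(4·5.67×10⁻⁸) = 8.718×10¹¹ K⁴.

T ≈ 966 K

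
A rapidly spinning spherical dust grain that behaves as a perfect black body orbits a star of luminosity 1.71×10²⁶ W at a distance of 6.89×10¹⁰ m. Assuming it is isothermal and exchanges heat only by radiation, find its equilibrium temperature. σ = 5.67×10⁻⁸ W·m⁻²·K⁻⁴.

First find the stellar flux at distance d: S = L/(4πd²) = 1.71×10²⁶/(4π·(6.89×10¹⁰)²) = 2866 W/m².
For an isothermal sphere, absorbed (1−a)S·πr² = emitted σ·4πr²·T⁴, so T⁴ = (1−a)S/(4σ).
T⁴ = 1.00·2866/(4·5.67×10⁻⁸) = 1.264×10¹⁰ K⁴.

T ≈ 335 K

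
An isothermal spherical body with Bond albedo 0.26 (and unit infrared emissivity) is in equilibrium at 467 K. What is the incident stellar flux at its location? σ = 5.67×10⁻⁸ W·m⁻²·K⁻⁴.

S ≈ 14600 W/m²

(1−a)S·πr² = σ·4πr²·T⁴ ⇒ S = 4σT⁴/(1−a).
S = 4·5.67×10⁻⁸·4.756×10¹⁰/0.740.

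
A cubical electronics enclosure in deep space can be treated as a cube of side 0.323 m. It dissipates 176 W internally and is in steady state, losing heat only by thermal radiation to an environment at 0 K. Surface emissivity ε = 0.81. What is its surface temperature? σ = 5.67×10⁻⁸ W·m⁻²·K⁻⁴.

Steady state: internal power = radiated power, P = εσA T⁴.
Radiating area A = 6L² = 0.6260 m².
T⁴ = P/(εσA) = 176/(0.81·5.67×10⁻⁸·0.6260) = 6.122×10⁹ K⁴.
T = (6.122×10⁹)^(1/4).

T ≈ 280 K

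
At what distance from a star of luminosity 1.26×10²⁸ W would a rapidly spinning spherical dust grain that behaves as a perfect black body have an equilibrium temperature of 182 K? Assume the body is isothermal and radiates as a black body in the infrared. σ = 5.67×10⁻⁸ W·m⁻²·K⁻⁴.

For an isothermal black-emitting sphere, (1−a)S·πr² = σ·4πr²·T⁴ ⇒ S = 4σT⁴/(1−a).
S = 4·5.67×10⁻⁸·(182)⁴/1.00 = 248.8 W/m².
Flux falls as S = L/(4πd²), so d = √(L/(4πS)) = √(1.26×10²⁸/(4π·248.8)).

d ≈ 2.01×10¹² m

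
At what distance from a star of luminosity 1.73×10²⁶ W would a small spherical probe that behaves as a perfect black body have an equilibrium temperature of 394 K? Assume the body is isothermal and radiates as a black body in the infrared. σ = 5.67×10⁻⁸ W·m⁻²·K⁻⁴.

d ≈ 5.02×10¹⁰ m

For an isothermal black-emitting sphere, (1−a)S·πr² = σ·4πr²·T⁴ ⇒ S = 4σT⁴/(1−a).
S = 4·5.67×10⁻⁸·(394)⁴/1.00 = 5465 W/m².
Flux falls as S = L/(4πd²), so d = √(L/(4πS)) = √(1.73×10²⁶/(4π·5465)).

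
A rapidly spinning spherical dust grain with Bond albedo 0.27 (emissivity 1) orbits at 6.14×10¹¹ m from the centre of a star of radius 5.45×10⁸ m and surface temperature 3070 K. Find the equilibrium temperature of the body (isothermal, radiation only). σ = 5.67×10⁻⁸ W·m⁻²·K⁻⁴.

T ≈ 59.8 K

The star's surface emits σT_*⁴; at distance d the flux is S = σT_*⁴(R_*/d)².
S = 5.67×10⁻⁸·(3070)⁴·(5.45×10⁸/6.14×10¹¹)² = 3.968 W/m².
For an isothermal sphere T⁴ = (1−a)S/(4σ) = 1.277×10⁷ K⁴.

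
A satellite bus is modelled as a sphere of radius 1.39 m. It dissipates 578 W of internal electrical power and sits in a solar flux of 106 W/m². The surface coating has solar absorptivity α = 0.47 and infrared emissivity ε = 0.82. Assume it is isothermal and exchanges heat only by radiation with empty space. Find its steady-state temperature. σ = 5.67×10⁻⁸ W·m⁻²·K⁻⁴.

At steady state, absorbed solar power + internal power = radiated power.
Absorbed: α·S·A_cross = 0.47·106·6.070 = 302.4 W (cross-section πr²).
Total input = 302.4 + 578 = 880.4 W.
Radiated: εσ·A_surf·T⁴ with A_surf = 4πr² = 24.28 m².
T⁴ = 880.4/(0.82·5.67×10⁻⁸·24.28) = 7.799×10⁸ K⁴.

T ≈ 167 K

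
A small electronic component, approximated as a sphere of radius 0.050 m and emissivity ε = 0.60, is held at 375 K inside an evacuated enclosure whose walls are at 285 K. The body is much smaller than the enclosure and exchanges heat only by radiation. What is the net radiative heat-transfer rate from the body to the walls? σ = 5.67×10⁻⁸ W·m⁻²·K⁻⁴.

For a small grey body in a large enclosure: P_net = εσA(T_body⁴ − T_wall⁴).
A = 4πr² = 0.03142 m²; T_body⁴ − T_wall⁴ = 1.978×10¹⁰ − 6.598×10⁹ = 1.318×10¹⁰ K⁴.
|P_net| = 0.60·5.67×10⁻⁸·0.03142·1.318×10¹⁰.

P_net ≈ 14.1 W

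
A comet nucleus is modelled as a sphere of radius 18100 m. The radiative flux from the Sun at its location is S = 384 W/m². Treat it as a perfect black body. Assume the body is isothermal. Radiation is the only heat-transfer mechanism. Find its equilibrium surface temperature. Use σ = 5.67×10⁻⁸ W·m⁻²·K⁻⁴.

T ≈ 203 K

At equilibrium, absorbed power = emitted power.
Absorbing cross-section = πr² = 1.029×10⁹ m²; emitting surface = 4πr² = 4.117×10⁹ m² (ratio 4).
S·A_cross = εσ·A_surf·T⁴  ⇒  T⁴ = S/(4σ).
T⁴ = 1.00·384/(4·5.67×10⁻⁸) = 1.693×10⁹ K⁴.
T = (1.693×10⁹)^(1/4).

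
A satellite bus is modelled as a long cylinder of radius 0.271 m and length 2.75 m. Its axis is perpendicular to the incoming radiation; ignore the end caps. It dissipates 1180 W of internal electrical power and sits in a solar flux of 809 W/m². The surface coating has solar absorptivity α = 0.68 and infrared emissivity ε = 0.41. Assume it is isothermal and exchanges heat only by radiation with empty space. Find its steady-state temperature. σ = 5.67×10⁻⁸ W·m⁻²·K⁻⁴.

At steady state, absorbed solar power + internal power = radiated power.
Absorbed: α·S·A_cross = 0.68·809·1.491 = 820.0 W (cross-section 2rL).
Total input = 820.0 + 1180 = 2000 W.
Radiated: εσ·A_surf·T⁴ with A_surf = 2πrL = 4.683 m².
T⁴ = 2000/(0.41·5.67×10⁻⁸·4.683) = 1.837×10¹⁰ K⁴.

T ≈ 368 K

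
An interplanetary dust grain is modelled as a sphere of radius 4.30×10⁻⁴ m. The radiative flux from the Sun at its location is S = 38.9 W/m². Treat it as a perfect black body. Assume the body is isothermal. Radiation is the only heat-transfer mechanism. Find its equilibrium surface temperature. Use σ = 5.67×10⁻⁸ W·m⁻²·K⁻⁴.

T ≈ 114 K

At equilibrium, absorbed power = emitted power.
Absorbing cross-section = πr² = 5.809×10⁻⁷ m²; emitting surface = 4πr² = 2.324×10⁻⁶ m² (ratio 4).
S·A_cross = εσ·A_surf·T⁴  ⇒  T⁴ = S/(4σ).
T⁴ = 1.00·38.9/(4·5.67×10⁻⁸) = 1.715×10⁸ K⁴.
T = (1.715×10⁸)^(1/4).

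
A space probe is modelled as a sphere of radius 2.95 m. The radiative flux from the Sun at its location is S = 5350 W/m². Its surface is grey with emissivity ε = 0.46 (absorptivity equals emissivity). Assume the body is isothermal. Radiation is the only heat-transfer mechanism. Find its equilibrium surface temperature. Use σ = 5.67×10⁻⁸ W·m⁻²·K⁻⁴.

T ≈ 392 K

At equilibrium, absorbed power = emitted power.
Absorbing cross-section = πr² = 27.34 m²; emitting surface = 4πr² = 109.4 m² (ratio 4).
εS·A_cross = εσ·A_surf·T⁴  ⇒  T⁴ = S/(4σ)   (ε cancels).
T⁴ = 5350/(4·5.67×10⁻⁸) = 2.359×10¹⁰ K⁴.
T = (2.359×10¹⁰)^(1/4).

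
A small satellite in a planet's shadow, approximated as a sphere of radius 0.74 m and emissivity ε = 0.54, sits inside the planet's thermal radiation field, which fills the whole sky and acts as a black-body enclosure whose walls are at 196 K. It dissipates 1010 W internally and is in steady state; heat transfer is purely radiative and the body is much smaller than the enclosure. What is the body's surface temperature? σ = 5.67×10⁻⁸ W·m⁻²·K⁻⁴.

T ≈ 281 K

For a small grey body in a large enclosure, net radiated power = εσA(T⁴ − T_w⁴).
Steady state: P = εσA(T⁴ − T_w⁴) with A = 4πr² = 6.881 m².
T⁴ = P/(εσA) + T_w⁴ = 1010/(0.54·5.67×10⁻⁸·6.881) + (196)⁴
    = 4.794×10⁹ + 1.476×10⁹ = 6.269×10⁹ K⁴.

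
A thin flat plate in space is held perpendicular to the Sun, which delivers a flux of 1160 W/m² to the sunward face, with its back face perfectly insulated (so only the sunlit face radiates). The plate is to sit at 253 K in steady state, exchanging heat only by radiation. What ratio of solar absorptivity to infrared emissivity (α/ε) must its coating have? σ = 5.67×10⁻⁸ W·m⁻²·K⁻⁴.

α/ε ≈ 0.200

Balance: αS·A = εσ·1A·T⁴ ⇒ α/ε = σT⁴/S.
α/ε = 5.67×10⁻⁸·(253)⁴/1160 = 5.67×10⁻⁸·4.097×10⁹/1160.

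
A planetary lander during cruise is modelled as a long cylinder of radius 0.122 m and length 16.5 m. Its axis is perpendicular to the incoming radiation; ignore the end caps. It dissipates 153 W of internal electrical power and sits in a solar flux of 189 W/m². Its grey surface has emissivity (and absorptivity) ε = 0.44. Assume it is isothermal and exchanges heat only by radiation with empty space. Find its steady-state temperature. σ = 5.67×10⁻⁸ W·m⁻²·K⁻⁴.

At steady state, absorbed solar power + internal power = radiated power.
Absorbed: α·S·A_cross = 0.44·189·4.026 = 334.8 W (cross-section 2rL).
Total input = 334.8 + 153 = 487.8 W.
Radiated: εσ·A_surf·T⁴ with A_surf = 2πrL = 12.65 m².
T⁴ = 487.8/(0.44·5.67×10⁻⁸·12.65) = 1.546×10⁹ K⁴.

T ≈ 198 K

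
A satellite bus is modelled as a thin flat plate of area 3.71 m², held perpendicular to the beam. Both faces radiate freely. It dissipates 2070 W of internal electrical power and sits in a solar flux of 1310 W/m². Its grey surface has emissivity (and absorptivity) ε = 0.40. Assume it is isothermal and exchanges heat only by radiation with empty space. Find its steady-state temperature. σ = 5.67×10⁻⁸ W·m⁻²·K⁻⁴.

At steady state, absorbed solar power + internal power = radiated power.
Absorbed: α·S·A_cross = 0.40·1310·3.710 = 1944 W (cross-section A).
Total input = 1944 + 2070 = 4014 W.
Radiated: εσ·A_surf·T⁴ with A_surf = 2A = 7.420 m².
T⁴ = 4014/(0.40·5.67×10⁻⁸·7.420) = 2.385×10¹⁰ K⁴.

T ≈ 393 K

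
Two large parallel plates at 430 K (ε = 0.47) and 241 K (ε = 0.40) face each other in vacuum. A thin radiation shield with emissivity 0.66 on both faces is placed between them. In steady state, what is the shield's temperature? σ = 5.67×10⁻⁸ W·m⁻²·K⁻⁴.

In steady state the net flux on the hot side equals that on the cold side.
σ(T₁⁴−T_s⁴)/D₁ = σ(T_s⁴−T₂⁴)/D₂, with D₁ = 1/ε₁+1/ε_s−1 = 2.643, D₂ = 1/ε_s+1/ε₂−1 = 3.015.
Solve for T_s⁴: T_s⁴ = (D₂·T₁⁴ + D₁·T₂⁴)/(D₁+D₂) = 1.979×10¹⁰ K⁴.

T_s ≈ 375 K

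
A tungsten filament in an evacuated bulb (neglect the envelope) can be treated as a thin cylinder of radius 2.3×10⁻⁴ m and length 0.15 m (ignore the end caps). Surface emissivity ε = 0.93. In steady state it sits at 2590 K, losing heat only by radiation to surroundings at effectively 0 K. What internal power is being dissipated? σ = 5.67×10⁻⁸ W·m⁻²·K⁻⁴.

Steady state: P = εσA T⁴.
A = 2πrL = 2.168×10⁻⁴ m²; T⁴ = (2590)⁴ = 4.500×10¹³ K⁴.
P = 0.93 × 5.67×10⁻⁸ × 2.168×10⁻⁴ × 4.500×10¹³.

P ≈ 514 W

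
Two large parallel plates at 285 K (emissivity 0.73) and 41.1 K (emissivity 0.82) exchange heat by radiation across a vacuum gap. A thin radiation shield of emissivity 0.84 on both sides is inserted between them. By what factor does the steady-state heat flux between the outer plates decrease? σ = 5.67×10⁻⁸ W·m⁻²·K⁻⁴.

factor ≈ 1.87

Without shield: q₀ = σΔ(T⁴)/(1/ε₁+1/ε₂−1) with denominator 1.589.
With shield the two gaps are in series; the resistances add: (1/ε₁+1/ε_s−1)+(1/ε_s+1/ε₂−1) = 1.560+1.410 = 2.970.
Heat-flux ratio q₀/q = 2.970/1.589.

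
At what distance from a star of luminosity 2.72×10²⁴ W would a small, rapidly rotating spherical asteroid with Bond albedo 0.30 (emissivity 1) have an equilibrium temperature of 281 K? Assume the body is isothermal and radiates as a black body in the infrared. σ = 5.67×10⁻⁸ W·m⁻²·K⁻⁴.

d ≈ 1.04×10¹⁰ m

For an isothermal black-emitting sphere, (1−a)S·πr² = σ·4πr²·T⁴ ⇒ S = 4σT⁴/(1−a).
S = 4·5.67×10⁻⁸·(281)⁴/0.700 = 2020 W/m².
Flux falls as S = L/(4πd²), so d = √(L/(4πS)) = √(2.72×10²⁴/(4π·2020)).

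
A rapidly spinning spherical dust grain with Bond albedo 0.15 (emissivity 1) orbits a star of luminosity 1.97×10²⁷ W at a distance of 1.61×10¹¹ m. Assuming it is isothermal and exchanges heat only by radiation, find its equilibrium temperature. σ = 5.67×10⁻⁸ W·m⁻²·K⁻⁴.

First find the stellar flux at distance d: S = L/(4πd²) = 1.97×10²⁷/(4π·(1.61×10¹¹)²) = 6048 W/m².
For an isothermal sphere, absorbed (1−a)S·πr² = emitted σ·4πr²·T⁴, so T⁴ = (1−a)S/(4σ).
T⁴ = 0.850·6048/(4·5.67×10⁻⁸) = 2.267×10¹⁰ K⁴.

T ≈ 388 K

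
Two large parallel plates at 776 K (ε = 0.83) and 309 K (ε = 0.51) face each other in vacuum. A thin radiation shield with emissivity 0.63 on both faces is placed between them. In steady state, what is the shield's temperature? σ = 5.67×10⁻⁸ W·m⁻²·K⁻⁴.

In steady state the net flux on the hot side equals that on the cold side.
σ(T₁⁴−T_s⁴)/D₁ = σ(T_s⁴−T₂⁴)/D₂, with D₁ = 1/ε₁+1/ε_s−1 = 1.792, D₂ = 1/ε_s+1/ε₂−1 = 2.548.
Solve for T_s⁴: T_s⁴ = (D₂·T₁⁴ + D₁·T₂⁴)/(D₁+D₂) = 2.167×10¹¹ K⁴.

T_s ≈ 682 K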